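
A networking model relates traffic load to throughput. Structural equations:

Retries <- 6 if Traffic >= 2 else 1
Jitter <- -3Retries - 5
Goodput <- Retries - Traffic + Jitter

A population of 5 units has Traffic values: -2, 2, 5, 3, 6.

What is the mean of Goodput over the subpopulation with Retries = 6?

Conditioning on Retries=6 selects the 4 unit(s) with Traffic ∈ {2, 5, 3, 6}. Their Goodput values: -19, -22, -20, -23. Mean = -21.

-21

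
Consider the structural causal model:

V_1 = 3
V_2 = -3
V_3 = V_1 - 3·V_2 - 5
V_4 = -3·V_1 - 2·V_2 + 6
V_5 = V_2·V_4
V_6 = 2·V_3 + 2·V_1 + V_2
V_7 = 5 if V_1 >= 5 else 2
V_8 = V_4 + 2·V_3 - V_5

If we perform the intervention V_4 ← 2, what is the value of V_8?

22

do(V_4=2) replaces the equation V_4 = -3·V_1 - 2·V_2 + 6 with the constant V_4 = 2.
V_3 = V_1 - 3·V_2 - 5  [with V_1=3, V_2=-3]  = 7
V_5 = V_2·V_4  [with V_2=-3, V_4=2]  = -6
V_8 = V_4 + 2·V_3 - V_5  [with V_4=2, V_3=7, V_5=-6]  = 22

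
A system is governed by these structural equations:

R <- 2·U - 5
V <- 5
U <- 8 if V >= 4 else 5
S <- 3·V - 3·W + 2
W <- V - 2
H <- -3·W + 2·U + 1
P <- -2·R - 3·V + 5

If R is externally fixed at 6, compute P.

The intervention breaks the incoming arrows to R: R <- 2·U - 5 no longer applies, and R = 6.
P = -2·R - 3·V + 5  [with R=6, V=5]  = -22

-22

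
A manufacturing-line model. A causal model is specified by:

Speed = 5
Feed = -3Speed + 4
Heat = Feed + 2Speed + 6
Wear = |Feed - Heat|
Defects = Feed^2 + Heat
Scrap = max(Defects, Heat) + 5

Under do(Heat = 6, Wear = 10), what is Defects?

127

Setting Heat = 6, Wear = 10 by intervention discards those variables' equations.
Feed = -3Speed + 4  [with Speed=5]  = -11
Defects = Feed^2 + Heat  [with Feed=-11, Heat=6]  = 127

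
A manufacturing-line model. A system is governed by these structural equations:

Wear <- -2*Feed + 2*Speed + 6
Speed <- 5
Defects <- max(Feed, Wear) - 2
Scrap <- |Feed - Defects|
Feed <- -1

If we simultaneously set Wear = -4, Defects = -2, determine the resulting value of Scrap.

1

Setting Wear = -4, Defects = -2 by intervention discards those variables' equations.
Scrap = |Feed - Defects|  [with Feed=-1, Defects=-2]  = 1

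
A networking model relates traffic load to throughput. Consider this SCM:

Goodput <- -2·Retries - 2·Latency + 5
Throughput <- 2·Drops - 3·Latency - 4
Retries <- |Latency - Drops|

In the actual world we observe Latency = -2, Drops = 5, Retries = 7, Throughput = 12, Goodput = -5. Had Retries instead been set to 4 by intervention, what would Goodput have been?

do(Retries=4) replaces the equation Retries <- |Latency - Drops| with the constant Retries = 4.
Goodput = -2·Retries - 2·Latency + 5  [with Retries=4, Latency=-2]  = 1

1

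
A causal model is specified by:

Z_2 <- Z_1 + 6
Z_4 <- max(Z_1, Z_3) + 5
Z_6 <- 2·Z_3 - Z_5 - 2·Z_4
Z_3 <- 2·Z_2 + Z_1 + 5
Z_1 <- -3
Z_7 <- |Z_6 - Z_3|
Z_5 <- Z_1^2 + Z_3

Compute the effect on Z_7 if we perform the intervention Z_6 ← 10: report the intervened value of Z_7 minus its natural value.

Intervening sets Z_6 = 10 and removes its equation (Z_6 <- 2·Z_3 - Z_5 - 2·Z_4).
Z_2 = Z_1 + 6  [with Z_1=-3]  = 3
Z_3 = 2·Z_2 + Z_1 + 5  [with Z_2=3, Z_1=-3]  = 8
Z_7 = |Z_6 - Z_3|  [with Z_6=10, Z_3=8]  = 2
Without intervention: Z_2 = Z_1 + 6  [with Z_1=-3]  = 3; Z_3 = 2·Z_2 + Z_1 + 5  [with Z_2=3, Z_1=-3]  = 8; Z_4 = max(Z_1, Z_3) + 5  [with Z_1=-3, Z_3=8]  = 13; Z_5 = Z_1^2 + Z_3  [with Z_1=-3, Z_3=8]  = 17; Z_6 = 2·Z_3 - Z_5 - 2·Z_4  [with Z_3=8, Z_5=17, Z_4=13]  = -27; Z_7 = |Z_6 - Z_3|  [with Z_6=-27, Z_3=8]  = 35.
Change = 2 − 35 = -33.

-33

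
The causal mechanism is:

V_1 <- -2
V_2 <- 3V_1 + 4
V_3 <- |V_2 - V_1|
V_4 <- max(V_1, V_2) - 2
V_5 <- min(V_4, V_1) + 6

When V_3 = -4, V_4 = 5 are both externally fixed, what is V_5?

4

Setting V_3 = -4, V_4 = 5 by intervention discards those variables' equations.
V_5 = min(V_4, V_1) + 6  [with V_4=5, V_1=-2]  = 4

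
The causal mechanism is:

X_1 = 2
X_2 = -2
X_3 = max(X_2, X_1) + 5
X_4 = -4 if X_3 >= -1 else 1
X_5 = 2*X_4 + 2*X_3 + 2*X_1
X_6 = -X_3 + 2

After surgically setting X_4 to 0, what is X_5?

Intervening sets X_4 = 0 and removes its equation (X_4 = -4 if X_3 >= -1 else 1).
X_3 = max(X_2, X_1) + 5  [with X_2=-2, X_1=2]  = 7
X_5 = 2*X_4 + 2*X_3 + 2*X_1  [with X_4=0, X_3=7, X_1=2]  = 18

18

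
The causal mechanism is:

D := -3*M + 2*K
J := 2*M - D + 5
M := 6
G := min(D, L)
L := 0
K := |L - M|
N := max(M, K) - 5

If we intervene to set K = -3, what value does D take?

The intervention breaks the incoming arrows to K: K := |L - M| no longer applies, and K = -3.
D = -3*M + 2*K  [with M=6, K=-3]  = -24

-24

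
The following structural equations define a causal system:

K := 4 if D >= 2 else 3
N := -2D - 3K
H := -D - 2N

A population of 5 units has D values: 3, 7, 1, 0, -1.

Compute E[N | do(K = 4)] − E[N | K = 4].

6

Every unit gets K=4 under the intervention. N values become -18, -26, -14, -12, -10; E[N|do(K=4)] = -16.
E[N|K=4] averages over only the 2 units with K=4 (D = 3, 7): N = -18, -26, mean -22.
Difference = -16 − (-22) = 6.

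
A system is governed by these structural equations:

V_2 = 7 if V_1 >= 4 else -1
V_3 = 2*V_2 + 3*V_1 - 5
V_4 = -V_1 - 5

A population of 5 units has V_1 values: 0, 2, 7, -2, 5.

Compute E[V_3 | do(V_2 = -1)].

The intervention sets V_2=-1 in all 5 units regardless of V_1. Recomputing V_3 per unit gives -7, -1, 14, -13, 8; average 0.2.

0.2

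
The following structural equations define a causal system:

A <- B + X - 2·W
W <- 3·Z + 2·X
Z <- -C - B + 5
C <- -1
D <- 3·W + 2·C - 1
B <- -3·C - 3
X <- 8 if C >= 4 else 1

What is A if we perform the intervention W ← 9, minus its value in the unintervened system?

22

The intervention breaks the incoming arrows to W: W <- 3·Z + 2·X no longer applies, and W = 9.
B = -3·C - 3  [with C=-1]  = 0
X = 8 if C >= 4 else 1  [with C=-1]  = 1
A = B + X - 2·W  [with B=0, X=1, W=9]  = -17
Without intervention: B = -3·C - 3  [with C=-1]  = 0; Z = -C - B + 5  [with C=-1, B=0]  = 6; X = 8 if C >= 4 else 1  [with C=-1]  = 1; W = 3·Z + 2·X  [with Z=6, X=1]  = 20; A = B + X - 2·W  [with B=0, X=1, W=20]  = -39.
Change = -17 − (-39) = 22.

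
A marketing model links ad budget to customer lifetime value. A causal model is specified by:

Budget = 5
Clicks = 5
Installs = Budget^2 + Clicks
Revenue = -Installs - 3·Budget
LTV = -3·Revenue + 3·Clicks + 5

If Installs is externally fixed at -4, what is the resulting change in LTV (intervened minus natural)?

-102

do(Installs=-4) replaces the equation Installs = Budget^2 + Clicks with the constant Installs = -4.
Revenue = -Installs - 3·Budget  [with Installs=-4, Budget=5]  = -11
LTV = -3·Revenue + 3·Clicks + 5  [with Revenue=-11, Clicks=5]  = 53
Without intervention: Installs = Budget^2 + Clicks  [with Budget=5, Clicks=5]  = 30; Revenue = -Installs - 3·Budget  [with Installs=30, Budget=5]  = -45; LTV = -3·Revenue + 3·Clicks + 5  [with Revenue=-45, Clicks=5]  = 155.
Change = 53 − 155 = -102.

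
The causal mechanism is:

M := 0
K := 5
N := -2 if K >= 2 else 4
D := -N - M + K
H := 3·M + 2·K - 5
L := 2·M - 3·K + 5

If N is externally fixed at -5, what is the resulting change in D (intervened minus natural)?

3

The intervention breaks the incoming arrows to N: N := -2 if K >= 2 else 4 no longer applies, and N = -5.
D = -N - M + K  [with N=-5, M=0, K=5]  = 10
Without intervention: N = -2 if K >= 2 else 4  [with K=5]  = -2; D = -N - M + K  [with N=-2, M=0, K=5]  = 7.
Change = 10 − 7 = 3.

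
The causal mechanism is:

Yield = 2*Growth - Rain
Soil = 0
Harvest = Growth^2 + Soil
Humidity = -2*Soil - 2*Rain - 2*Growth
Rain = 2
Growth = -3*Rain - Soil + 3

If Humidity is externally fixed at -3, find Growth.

-3

Under do(Humidity=-3), the mechanism Humidity = -2*Soil - 2*Rain - 2*Growth is discarded; Humidity is fixed at -3.
Since Growth is not a descendant of the intervened variable, it is unaffected.
Growth = -3*Rain - Soil + 3  [with Rain=2, Soil=0]  = -3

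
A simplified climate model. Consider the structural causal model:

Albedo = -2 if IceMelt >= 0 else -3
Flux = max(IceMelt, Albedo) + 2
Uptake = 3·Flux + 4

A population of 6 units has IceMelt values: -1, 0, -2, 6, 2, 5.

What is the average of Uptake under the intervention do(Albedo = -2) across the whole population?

Under do(Albedo=-2), Albedo's equation is replaced by Albedo=-2 for every unit. Per-unit Uptake: 7, 10, 4, 28, 16, 25. Mean = 15.

15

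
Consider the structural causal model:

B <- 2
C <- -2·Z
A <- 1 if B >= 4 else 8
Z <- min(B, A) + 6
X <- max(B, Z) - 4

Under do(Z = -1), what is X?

The intervention breaks the incoming arrows to Z: Z <- min(B, A) + 6 no longer applies, and Z = -1.
X = max(B, Z) - 4  [with B=2, Z=-1]  = -2

-2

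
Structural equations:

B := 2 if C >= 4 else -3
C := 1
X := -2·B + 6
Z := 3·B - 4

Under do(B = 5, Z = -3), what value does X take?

Setting B = 5, Z = -3 by intervention discards those variables' equations.
X = -2·B + 6  [with B=5]  = -4

-4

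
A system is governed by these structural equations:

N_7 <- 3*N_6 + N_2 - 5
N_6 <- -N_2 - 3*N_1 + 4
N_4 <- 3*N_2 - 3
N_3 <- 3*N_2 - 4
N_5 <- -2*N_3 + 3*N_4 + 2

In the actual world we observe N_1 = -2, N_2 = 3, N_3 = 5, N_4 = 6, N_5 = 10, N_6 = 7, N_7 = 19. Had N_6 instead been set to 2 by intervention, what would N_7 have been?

4

Intervening sets N_6 = 2 and removes its equation (N_6 <- -N_2 - 3*N_1 + 4).
N_7 = 3*N_6 + N_2 - 5  [with N_6=2, N_2=3]  = 4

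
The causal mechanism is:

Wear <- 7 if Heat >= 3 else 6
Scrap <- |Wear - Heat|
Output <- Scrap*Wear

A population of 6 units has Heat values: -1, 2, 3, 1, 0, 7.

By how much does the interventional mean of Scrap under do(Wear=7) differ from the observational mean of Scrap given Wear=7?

3

Every unit gets Wear=7 under the intervention. Scrap values become 8, 5, 4, 6, 7, 0; E[Scrap|do(Wear=7)] = 5.
Observing Wear=7 restricts to units where Wear's equation naturally yields 7: Heat ∈ {3, 7}. In that subpopulation Scrap = 4, 0, mean 2.
Difference = 5 − 2 = 3.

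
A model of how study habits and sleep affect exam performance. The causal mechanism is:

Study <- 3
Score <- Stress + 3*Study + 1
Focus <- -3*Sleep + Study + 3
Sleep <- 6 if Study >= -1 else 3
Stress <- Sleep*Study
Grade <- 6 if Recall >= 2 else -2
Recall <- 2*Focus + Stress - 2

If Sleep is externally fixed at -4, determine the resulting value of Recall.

22

Under do(Sleep=-4), the mechanism Sleep <- 6 if Study >= -1 else 3 is discarded; Sleep is fixed at -4.
Stress = Sleep*Study  [with Sleep=-4, Study=3]  = -12
Focus = -3*Sleep + Study + 3  [with Sleep=-4, Study=3]  = 18
Recall = 2*Focus + Stress - 2  [with Focus=18, Stress=-12]  = 22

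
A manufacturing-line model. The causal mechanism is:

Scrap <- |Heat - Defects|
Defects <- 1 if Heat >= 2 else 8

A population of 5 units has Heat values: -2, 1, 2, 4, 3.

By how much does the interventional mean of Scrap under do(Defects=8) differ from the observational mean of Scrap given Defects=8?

Every unit gets Defects=8 under the intervention. Scrap values become 10, 7, 6, 4, 5; E[Scrap|do(Defects=8)] = 6.4.
Observing Defects=8 restricts to units where Defects's equation naturally yields 8: Heat ∈ {-2, 1}. In that subpopulation Scrap = 10, 7, mean 8.5.
Difference = 6.4 − 8.5 = -2.1.

-2.1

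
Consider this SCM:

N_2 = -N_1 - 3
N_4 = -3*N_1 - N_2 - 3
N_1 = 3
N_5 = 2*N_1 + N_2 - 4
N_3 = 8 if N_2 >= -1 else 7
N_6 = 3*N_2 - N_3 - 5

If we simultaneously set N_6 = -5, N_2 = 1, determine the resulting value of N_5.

The joint intervention fixes N_6 = -5, N_2 = 1, removing each variable's own equation.
N_5 = 2*N_1 + N_2 - 4  [with N_1=3, N_2=1]  = 3

3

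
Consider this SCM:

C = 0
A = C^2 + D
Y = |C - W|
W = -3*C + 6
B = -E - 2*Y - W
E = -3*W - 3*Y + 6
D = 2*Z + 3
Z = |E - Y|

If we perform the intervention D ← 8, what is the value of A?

do(D=8) replaces the equation D = 2*Z + 3 with the constant D = 8.
A = C^2 + D  [with C=0, D=8]  = 8

8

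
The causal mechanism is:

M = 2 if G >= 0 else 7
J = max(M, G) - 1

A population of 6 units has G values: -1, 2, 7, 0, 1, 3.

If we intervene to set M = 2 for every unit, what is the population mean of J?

do(M=2) breaks M's dependence on G. With M=2 fixed, J across the units is 1, 1, 6, 1, 1, 2, mean 2.

2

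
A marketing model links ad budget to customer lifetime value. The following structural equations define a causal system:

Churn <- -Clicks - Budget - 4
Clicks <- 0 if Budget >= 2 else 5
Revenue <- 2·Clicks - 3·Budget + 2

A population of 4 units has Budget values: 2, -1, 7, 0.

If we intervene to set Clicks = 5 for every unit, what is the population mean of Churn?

Every unit gets Clicks=5 under the intervention. Churn values become -11, -8, -16, -9; E[Churn|do(Clicks=5)] = -11.

-11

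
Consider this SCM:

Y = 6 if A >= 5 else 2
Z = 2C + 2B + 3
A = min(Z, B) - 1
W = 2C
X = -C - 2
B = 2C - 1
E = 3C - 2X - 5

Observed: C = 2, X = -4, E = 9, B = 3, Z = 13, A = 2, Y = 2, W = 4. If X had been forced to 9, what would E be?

The intervention breaks the incoming arrows to X: X = -C - 2 no longer applies, and X = 9.
E = 3C - 2X - 5  [with C=2, X=9]  = -17

-17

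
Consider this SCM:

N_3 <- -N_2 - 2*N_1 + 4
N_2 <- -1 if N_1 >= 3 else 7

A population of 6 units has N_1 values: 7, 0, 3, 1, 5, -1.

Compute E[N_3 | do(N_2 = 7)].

-8

The intervention sets N_2=7 in all 6 units regardless of N_1. Recomputing N_3 per unit gives -17, -3, -9, -5, -13, -1; average -8.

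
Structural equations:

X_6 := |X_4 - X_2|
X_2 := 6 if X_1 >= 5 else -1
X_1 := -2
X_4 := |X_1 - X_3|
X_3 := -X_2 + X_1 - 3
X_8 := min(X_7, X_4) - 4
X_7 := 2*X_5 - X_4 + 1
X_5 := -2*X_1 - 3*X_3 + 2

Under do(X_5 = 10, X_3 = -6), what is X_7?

The joint intervention fixes X_5 = 10, X_3 = -6, removing each variable's own equation.
X_4 = |X_1 - X_3|  [with X_1=-2, X_3=-6]  = 4
X_7 = 2*X_5 - X_4 + 1  [with X_5=10, X_4=4]  = 17

17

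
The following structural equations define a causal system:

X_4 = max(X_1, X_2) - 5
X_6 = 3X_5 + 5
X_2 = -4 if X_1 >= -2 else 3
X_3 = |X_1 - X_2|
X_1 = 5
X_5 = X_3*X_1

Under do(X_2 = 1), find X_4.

0

Under do(X_2=1), the mechanism X_2 = -4 if X_1 >= -2 else 3 is discarded; X_2 is fixed at 1.
X_4 = max(X_1, X_2) - 5  [with X_1=5, X_2=1]  = 0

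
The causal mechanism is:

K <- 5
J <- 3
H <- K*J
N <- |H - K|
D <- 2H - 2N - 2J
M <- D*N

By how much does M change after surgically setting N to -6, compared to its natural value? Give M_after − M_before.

Under do(N=-6), the mechanism N <- |H - K| is discarded; N is fixed at -6.
H = K*J  [with K=5, J=3]  = 15
D = 2H - 2N - 2J  [with H=15, N=-6, J=3]  = 36
M = D*N  [with D=36, N=-6]  = -216
Without intervention: H = K*J  [with K=5, J=3]  = 15; N = |H - K|  [with H=15, K=5]  = 10; D = 2H - 2N - 2J  [with H=15, N=10, J=3]  = 4; M = D*N  [with D=4, N=10]  = 40.
Change = -216 − 40 = -256.

-256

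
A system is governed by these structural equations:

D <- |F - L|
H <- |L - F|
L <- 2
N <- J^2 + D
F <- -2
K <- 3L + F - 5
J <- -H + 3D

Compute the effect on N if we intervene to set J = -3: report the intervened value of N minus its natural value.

Under do(J=-3), the mechanism J <- -H + 3D is discarded; J is fixed at -3.
D = |F - L|  [with F=-2, L=2]  = 4
N = J^2 + D  [with J=-3, D=4]  = 13
Without intervention: H = |L - F|  [with L=2, F=-2]  = 4; D = |F - L|  [with F=-2, L=2]  = 4; J = -H + 3D  [with H=4, D=4]  = 8; N = J^2 + D  [with J=8, D=4]  = 68.
Change = 13 − 68 = -55.

-55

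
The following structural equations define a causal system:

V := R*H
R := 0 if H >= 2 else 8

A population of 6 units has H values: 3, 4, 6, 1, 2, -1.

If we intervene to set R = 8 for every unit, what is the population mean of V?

The intervention sets R=8 in all 6 units regardless of H. Recomputing V per unit gives 24, 32, 48, 8, 16, -8; average 20.

20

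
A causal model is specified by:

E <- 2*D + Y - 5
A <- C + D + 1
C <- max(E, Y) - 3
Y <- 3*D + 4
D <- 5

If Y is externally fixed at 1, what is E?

The intervention breaks the incoming arrows to Y: Y <- 3*D + 4 no longer applies, and Y = 1.
E = 2*D + Y - 5  [with D=5, Y=1]  = 6

6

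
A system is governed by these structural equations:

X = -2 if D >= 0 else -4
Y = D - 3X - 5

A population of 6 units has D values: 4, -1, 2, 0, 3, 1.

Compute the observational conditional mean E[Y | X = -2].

3

Conditioning on X=-2 selects the 5 unit(s) with D ∈ {4, 2, 0, 3, 1}. Their Y values: 5, 3, 1, 4, 2. Mean = 3.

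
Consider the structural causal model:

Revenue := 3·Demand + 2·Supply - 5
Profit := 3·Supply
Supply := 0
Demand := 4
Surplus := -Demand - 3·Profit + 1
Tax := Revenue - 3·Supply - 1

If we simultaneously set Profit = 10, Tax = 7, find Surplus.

Setting Profit = 10, Tax = 7 by intervention discards those variables' equations.
Surplus = -Demand - 3·Profit + 1  [with Demand=4, Profit=10]  = -33

-33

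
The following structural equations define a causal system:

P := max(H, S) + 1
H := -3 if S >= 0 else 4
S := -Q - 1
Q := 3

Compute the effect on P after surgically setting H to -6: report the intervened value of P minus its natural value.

-8

The intervention breaks the incoming arrows to H: H := -3 if S >= 0 else 4 no longer applies, and H = -6.
S = -Q - 1  [with Q=3]  = -4
P = max(H, S) + 1  [with H=-6, S=-4]  = -3
Without intervention: S = -Q - 1  [with Q=3]  = -4; H = -3 if S >= 0 else 4  [with S=-4]  = 4; P = max(H, S) + 1  [with H=4, S=-4]  = 5.
Change = -3 − 5 = -8.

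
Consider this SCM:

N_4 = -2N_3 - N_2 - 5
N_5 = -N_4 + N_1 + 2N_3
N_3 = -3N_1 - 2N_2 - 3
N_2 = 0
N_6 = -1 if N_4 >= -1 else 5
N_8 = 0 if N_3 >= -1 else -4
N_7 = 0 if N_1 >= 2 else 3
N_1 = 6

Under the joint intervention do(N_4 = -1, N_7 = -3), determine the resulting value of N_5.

Setting N_4 = -1, N_7 = -3 by intervention discards those variables' equations.
N_3 = -3N_1 - 2N_2 - 3  [with N_1=6, N_2=0]  = -21
N_5 = -N_4 + N_1 + 2N_3  [with N_4=-1, N_1=6, N_3=-21]  = -35

-35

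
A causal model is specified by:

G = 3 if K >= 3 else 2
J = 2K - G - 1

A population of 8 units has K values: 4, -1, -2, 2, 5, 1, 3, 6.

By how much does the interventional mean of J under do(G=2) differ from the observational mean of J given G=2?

The intervention sets G=2 in all 8 units regardless of K. Recomputing J per unit gives 5, -5, -7, 1, 7, -1, 3, 9; average 1.5.
Conditioning on G=2 selects the 4 unit(s) with K ∈ {-1, -2, 2, 1}. Their J values: -5, -7, 1, -1. Mean = -3.
Difference = 1.5 − (-3) = 4.5.

4.5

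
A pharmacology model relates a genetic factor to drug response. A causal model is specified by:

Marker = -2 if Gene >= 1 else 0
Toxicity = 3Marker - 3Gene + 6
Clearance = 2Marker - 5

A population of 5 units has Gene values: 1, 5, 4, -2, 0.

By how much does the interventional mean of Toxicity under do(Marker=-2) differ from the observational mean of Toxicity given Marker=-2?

The intervention sets Marker=-2 in all 5 units regardless of Gene. Recomputing Toxicity per unit gives -3, -15, -12, 6, 0; average -4.8.
E[Toxicity|Marker=-2] averages over only the 3 units with Marker=-2 (Gene = 1, 5, 4): Toxicity = -3, -15, -12, mean -10.
Difference = -4.8 − (-10) = 5.2.

5.2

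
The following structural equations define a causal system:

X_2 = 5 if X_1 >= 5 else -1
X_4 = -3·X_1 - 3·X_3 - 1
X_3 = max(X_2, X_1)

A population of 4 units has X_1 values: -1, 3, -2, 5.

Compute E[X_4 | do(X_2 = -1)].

-9.25

The intervention sets X_2=-1 in all 4 units regardless of X_1. Recomputing X_4 per unit gives 5, -19, 8, -31; average -9.25.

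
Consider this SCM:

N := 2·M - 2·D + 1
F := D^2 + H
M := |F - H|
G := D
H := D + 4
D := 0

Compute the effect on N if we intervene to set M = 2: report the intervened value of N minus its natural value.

Under do(M=2), the mechanism M := |F - H| is discarded; M is fixed at 2.
N = 2·M - 2·D + 1  [with M=2, D=0]  = 5
Without intervention: H = D + 4  [with D=0]  = 4; F = D^2 + H  [with D=0, H=4]  = 4; M = |F - H|  [with F=4, H=4]  = 0; N = 2·M - 2·D + 1  [with M=0, D=0]  = 1.
Change = 5 − 1 = 4.

4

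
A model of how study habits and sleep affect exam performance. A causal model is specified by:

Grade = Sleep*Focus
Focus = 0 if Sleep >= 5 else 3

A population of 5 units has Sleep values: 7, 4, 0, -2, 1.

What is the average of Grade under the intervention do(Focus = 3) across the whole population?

6

Every unit gets Focus=3 under the intervention. Grade values become 21, 12, 0, -6, 3; E[Grade|do(Focus=3)] = 6.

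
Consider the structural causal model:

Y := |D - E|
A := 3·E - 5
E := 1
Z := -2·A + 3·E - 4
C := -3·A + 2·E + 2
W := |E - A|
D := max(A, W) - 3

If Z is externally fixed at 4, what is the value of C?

Under do(Z=4), the mechanism Z := -2·A + 3·E - 4 is discarded; Z is fixed at 4.
Since C is not a descendant of the intervened variable, it is unaffected.
A = 3·E - 5  [with E=1]  = -2
C = -3·A + 2·E + 2  [with A=-2, E=1]  = 10

10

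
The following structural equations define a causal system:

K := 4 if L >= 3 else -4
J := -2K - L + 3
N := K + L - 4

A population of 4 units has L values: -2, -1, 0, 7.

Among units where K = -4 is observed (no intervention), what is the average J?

Conditioning on K=-4 selects the 3 unit(s) with L ∈ {-2, -1, 0}. Their J values: 13, 12, 11. Mean = 12.

12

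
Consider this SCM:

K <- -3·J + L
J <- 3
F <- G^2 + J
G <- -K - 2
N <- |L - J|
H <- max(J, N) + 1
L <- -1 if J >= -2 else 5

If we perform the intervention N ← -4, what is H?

Intervening sets N = -4 and removes its equation (N <- |L - J|).
H = max(J, N) + 1  [with J=3, N=-4]  = 4

4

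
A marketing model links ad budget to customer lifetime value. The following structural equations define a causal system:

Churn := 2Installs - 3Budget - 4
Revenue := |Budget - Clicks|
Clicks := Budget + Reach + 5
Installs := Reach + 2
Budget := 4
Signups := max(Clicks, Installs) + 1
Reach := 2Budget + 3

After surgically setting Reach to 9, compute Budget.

4

Under do(Reach=9), the mechanism Reach := 2Budget + 3 is discarded; Reach is fixed at 9.
Budget is not downstream of the intervention, so its value is determined by the original equations.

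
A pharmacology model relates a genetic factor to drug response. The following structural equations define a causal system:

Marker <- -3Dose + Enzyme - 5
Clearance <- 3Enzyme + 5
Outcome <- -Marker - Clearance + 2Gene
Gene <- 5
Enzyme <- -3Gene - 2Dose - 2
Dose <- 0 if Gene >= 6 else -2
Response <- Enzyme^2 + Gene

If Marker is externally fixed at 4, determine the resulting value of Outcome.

40

The intervention breaks the incoming arrows to Marker: Marker <- -3Dose + Enzyme - 5 no longer applies, and Marker = 4.
Dose = 0 if Gene >= 6 else -2  [with Gene=5]  = -2
Enzyme = -3Gene - 2Dose - 2  [with Gene=5, Dose=-2]  = -13
Clearance = 3Enzyme + 5  [with Enzyme=-13]  = -34
Outcome = -Marker - Clearance + 2Gene  [with Marker=4, Clearance=-34, Gene=5]  = 40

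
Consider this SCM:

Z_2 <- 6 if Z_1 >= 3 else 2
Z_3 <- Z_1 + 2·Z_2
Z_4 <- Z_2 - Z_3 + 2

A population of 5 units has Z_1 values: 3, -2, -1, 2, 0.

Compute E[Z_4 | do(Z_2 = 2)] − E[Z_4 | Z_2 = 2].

do(Z_2=2) breaks Z_2's dependence on Z_1. With Z_2=2 fixed, Z_4 across the units is -3, 2, 1, -2, 0, mean -0.4.
E[Z_4|Z_2=2] averages over only the 4 units with Z_2=2 (Z_1 = -2, -1, 2, 0): Z_4 = 2, 1, -2, 0, mean 0.25.
Difference = -0.4 − 0.25 = -0.65.

-0.65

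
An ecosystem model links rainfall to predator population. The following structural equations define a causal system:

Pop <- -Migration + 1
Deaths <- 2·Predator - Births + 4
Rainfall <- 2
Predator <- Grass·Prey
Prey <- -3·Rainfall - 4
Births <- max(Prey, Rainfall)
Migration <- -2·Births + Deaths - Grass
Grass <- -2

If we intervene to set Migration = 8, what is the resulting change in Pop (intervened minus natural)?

do(Migration=8) replaces the equation Migration <- -2·Births + Deaths - Grass with the constant Migration = 8.
Pop = -Migration + 1  [with Migration=8]  = -7
Without intervention: Prey = -3·Rainfall - 4  [with Rainfall=2]  = -10; Predator = Grass·Prey  [with Grass=-2, Prey=-10]  = 20; Births = max(Prey, Rainfall)  [with Prey=-10, Rainfall=2]  = 2; Deaths = 2·Predator - Births + 4  [with Predator=20, Births=2]  = 42; Migration = -2·Births + Deaths - Grass  [with Births=2, Deaths=42, Grass=-2]  = 40; Pop = -Migration + 1  [with Migration=40]  = -39.
Change = -7 − (-39) = 32.

32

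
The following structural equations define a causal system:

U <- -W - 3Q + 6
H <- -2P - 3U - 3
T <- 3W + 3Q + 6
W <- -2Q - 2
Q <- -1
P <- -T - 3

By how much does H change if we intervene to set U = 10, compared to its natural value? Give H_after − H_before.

Under do(U=10), the mechanism U <- -W - 3Q + 6 is discarded; U is fixed at 10.
W = -2Q - 2  [with Q=-1]  = 0
T = 3W + 3Q + 6  [with W=0, Q=-1]  = 3
P = -T - 3  [with T=3]  = -6
H = -2P - 3U - 3  [with P=-6, U=10]  = -21
Without intervention: W = -2Q - 2  [with Q=-1]  = 0; T = 3W + 3Q + 6  [with W=0, Q=-1]  = 3; U = -W - 3Q + 6  [with W=0, Q=-1]  = 9; P = -T - 3  [with T=3]  = -6; H = -2P - 3U - 3  [with P=-6, U=9]  = -18.
Change = -21 − (-18) = -3.

-3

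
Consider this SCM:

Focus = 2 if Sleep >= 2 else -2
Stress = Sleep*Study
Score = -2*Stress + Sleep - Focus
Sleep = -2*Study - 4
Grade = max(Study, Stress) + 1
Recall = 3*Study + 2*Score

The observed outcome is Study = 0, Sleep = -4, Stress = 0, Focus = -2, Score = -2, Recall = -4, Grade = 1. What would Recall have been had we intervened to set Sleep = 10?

Under do(Sleep=10), the mechanism Sleep = -2*Study - 4 is discarded; Sleep is fixed at 10.
Stress = Sleep*Study  [with Sleep=10, Study=0]  = 0
Focus = 2 if Sleep >= 2 else -2  [with Sleep=10]  = 2
Score = -2*Stress + Sleep - Focus  [with Stress=0, Sleep=10, Focus=2]  = 8
Recall = 3*Study + 2*Score  [with Study=0, Score=8]  = 16

16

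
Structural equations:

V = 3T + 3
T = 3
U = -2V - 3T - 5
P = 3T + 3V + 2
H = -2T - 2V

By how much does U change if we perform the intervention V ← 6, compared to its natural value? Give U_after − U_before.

Under do(V=6), the mechanism V = 3T + 3 is discarded; V is fixed at 6.
U = -2V - 3T - 5  [with V=6, T=3]  = -26
Without intervention: V = 3T + 3  [with T=3]  = 12; U = -2V - 3T - 5  [with V=12, T=3]  = -38.
Change = -26 − (-38) = 12.

12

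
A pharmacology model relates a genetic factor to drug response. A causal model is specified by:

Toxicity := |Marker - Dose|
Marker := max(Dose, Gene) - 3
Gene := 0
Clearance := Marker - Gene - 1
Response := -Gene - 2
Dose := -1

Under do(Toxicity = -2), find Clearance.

The intervention breaks the incoming arrows to Toxicity: Toxicity := |Marker - Dose| no longer applies, and Toxicity = -2.
Since Clearance is not a descendant of the intervened variable, it is unaffected.
Marker = max(Dose, Gene) - 3  [with Dose=-1, Gene=0]  = -3
Clearance = Marker - Gene - 1  [with Marker=-3, Gene=0]  = -4

-4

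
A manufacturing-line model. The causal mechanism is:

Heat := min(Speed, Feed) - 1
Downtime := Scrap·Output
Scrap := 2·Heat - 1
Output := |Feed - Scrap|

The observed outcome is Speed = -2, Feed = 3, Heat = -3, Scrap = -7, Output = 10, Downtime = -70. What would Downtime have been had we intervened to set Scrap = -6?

-54

Under do(Scrap=-6), the mechanism Scrap := 2·Heat - 1 is discarded; Scrap is fixed at -6.
Output = |Feed - Scrap|  [with Feed=3, Scrap=-6]  = 9
Downtime = Scrap·Output  [with Scrap=-6, Output=9]  = -54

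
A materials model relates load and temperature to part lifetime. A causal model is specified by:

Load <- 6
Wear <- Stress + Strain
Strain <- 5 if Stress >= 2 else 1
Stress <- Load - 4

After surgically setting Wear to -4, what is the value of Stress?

2

The intervention breaks the incoming arrows to Wear: Wear <- Stress + Strain no longer applies, and Wear = -4.
Since Stress is not a descendant of the intervened variable, it is unaffected.
Stress = Load - 4  [with Load=6]  = 2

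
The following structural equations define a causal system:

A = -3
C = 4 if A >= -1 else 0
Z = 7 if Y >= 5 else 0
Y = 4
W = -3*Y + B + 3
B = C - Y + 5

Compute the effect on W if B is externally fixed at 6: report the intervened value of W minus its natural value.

5

Intervening sets B = 6 and removes its equation (B = C - Y + 5).
W = -3*Y + B + 3  [with Y=4, B=6]  = -3
Without intervention: C = 4 if A >= -1 else 0  [with A=-3]  = 0; B = C - Y + 5  [with C=0, Y=4]  = 1; W = -3*Y + B + 3  [with Y=4, B=1]  = -8.
Change = -3 − (-8) = 5.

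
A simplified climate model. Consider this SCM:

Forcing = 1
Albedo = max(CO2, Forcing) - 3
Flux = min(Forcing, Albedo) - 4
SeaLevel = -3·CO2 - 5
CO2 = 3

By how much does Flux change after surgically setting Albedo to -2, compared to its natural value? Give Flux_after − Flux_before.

do(Albedo=-2) replaces the equation Albedo = max(CO2, Forcing) - 3 with the constant Albedo = -2.
Flux = min(Forcing, Albedo) - 4  [with Forcing=1, Albedo=-2]  = -6
Without intervention: Albedo = max(CO2, Forcing) - 3  [with CO2=3, Forcing=1]  = 0; Flux = min(Forcing, Albedo) - 4  [with Forcing=1, Albedo=0]  = -4.
Change = -6 − (-4) = -2.

-2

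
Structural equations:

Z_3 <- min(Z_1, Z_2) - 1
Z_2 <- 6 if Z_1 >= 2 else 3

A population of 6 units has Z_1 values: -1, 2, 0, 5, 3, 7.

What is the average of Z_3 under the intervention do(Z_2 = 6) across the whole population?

1.5

Every unit gets Z_2=6 under the intervention. Z_3 values become -2, 1, -1, 4, 2, 5; E[Z_3|do(Z_2=6)] = 1.5.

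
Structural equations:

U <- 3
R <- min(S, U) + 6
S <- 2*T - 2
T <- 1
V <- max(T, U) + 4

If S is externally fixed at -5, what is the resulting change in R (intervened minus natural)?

Intervening sets S = -5 and removes its equation (S <- 2*T - 2).
R = min(S, U) + 6  [with S=-5, U=3]  = 1
Without intervention: S = 2*T - 2  [with T=1]  = 0; R = min(S, U) + 6  [with S=0, U=3]  = 6.
Change = 1 − 6 = -5.

-5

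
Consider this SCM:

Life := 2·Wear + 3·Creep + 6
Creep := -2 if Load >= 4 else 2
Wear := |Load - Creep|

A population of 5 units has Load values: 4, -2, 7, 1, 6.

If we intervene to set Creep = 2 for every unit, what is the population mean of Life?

18.4

The intervention sets Creep=2 in all 5 units regardless of Load. Recomputing Life per unit gives 16, 20, 22, 14, 20; average 18.4.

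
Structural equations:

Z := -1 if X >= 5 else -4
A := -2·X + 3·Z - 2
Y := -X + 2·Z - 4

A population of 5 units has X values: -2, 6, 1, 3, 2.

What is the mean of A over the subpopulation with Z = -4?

-16

E[A|Z=-4] averages over only the 4 units with Z=-4 (X = -2, 1, 3, 2): A = -10, -16, -20, -18, mean -16.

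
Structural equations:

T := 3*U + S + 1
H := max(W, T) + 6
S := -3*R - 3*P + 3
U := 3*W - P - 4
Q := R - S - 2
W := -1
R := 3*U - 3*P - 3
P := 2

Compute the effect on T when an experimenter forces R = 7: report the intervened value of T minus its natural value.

The intervention breaks the incoming arrows to R: R := 3*U - 3*P - 3 no longer applies, and R = 7.
U = 3*W - P - 4  [with W=-1, P=2]  = -9
S = -3*R - 3*P + 3  [with R=7, P=2]  = -24
T = 3*U + S + 1  [with U=-9, S=-24]  = -50
Without intervention: U = 3*W - P - 4  [with W=-1, P=2]  = -9; R = 3*U - 3*P - 3  [with U=-9, P=2]  = -36; S = -3*R - 3*P + 3  [with R=-36, P=2]  = 105; T = 3*U + S + 1  [with U=-9, S=105]  = 79.
Change = -50 − 79 = -129.

-129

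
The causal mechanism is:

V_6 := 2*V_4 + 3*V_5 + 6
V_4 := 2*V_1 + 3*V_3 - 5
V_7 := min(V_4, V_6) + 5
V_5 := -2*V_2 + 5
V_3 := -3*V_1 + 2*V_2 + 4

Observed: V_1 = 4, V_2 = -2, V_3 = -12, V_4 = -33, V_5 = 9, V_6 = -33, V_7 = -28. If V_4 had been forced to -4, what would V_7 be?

1

The intervention breaks the incoming arrows to V_4: V_4 := 2*V_1 + 3*V_3 - 5 no longer applies, and V_4 = -4.
V_5 = -2*V_2 + 5  [with V_2=-2]  = 9
V_6 = 2*V_4 + 3*V_5 + 6  [with V_4=-4, V_5=9]  = 25
V_7 = min(V_4, V_6) + 5  [with V_4=-4, V_6=25]  = 1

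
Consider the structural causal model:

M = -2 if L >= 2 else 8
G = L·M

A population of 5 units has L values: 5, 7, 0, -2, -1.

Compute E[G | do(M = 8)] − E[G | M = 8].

do(M=8) breaks M's dependence on L. With M=8 fixed, G across the units is 40, 56, 0, -16, -8, mean 14.4.
Observing M=8 restricts to units where M's equation naturally yields 8: L ∈ {0, -2, -1}. In that subpopulation G = 0, -16, -8, mean -8.
Difference = 14.4 − (-8) = 22.4.

22.4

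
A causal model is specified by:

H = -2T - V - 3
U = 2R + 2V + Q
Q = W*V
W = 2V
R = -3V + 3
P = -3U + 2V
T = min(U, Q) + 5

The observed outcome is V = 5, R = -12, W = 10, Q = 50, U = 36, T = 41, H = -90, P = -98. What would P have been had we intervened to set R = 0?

-170

do(R=0) replaces the equation R = -3V + 3 with the constant R = 0.
W = 2V  [with V=5]  = 10
Q = W*V  [with W=10, V=5]  = 50
U = 2R + 2V + Q  [with R=0, V=5, Q=50]  = 60
P = -3U + 2V  [with U=60, V=5]  = -170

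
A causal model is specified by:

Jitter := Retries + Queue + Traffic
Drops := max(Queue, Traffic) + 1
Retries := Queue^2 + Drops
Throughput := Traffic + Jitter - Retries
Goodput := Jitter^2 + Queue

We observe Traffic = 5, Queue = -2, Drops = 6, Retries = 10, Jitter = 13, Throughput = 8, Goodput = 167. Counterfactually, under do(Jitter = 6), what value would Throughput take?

1

The intervention breaks the incoming arrows to Jitter: Jitter := Retries + Queue + Traffic no longer applies, and Jitter = 6.
Drops = max(Queue, Traffic) + 1  [with Queue=-2, Traffic=5]  = 6
Retries = Queue^2 + Drops  [with Queue=-2, Drops=6]  = 10
Throughput = Traffic + Jitter - Retries  [with Traffic=5, Jitter=6, Retries=10]  = 1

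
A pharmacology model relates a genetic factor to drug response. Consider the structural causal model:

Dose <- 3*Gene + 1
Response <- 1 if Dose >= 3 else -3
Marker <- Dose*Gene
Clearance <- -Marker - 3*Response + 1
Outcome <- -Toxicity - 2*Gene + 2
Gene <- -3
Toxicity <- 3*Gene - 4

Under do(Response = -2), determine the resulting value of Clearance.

-17

Under do(Response=-2), the mechanism Response <- 1 if Dose >= 3 else -3 is discarded; Response is fixed at -2.
Dose = 3*Gene + 1  [with Gene=-3]  = -8
Marker = Dose*Gene  [with Dose=-8, Gene=-3]  = 24
Clearance = -Marker - 3*Response + 1  [with Marker=24, Response=-2]  = -17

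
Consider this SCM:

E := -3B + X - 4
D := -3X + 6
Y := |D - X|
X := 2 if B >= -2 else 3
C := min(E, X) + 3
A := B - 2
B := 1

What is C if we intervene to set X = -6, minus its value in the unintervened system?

Under do(X=-6), the mechanism X := 2 if B >= -2 else 3 is discarded; X is fixed at -6.
E = -3B + X - 4  [with B=1, X=-6]  = -13
C = min(E, X) + 3  [with E=-13, X=-6]  = -10
Without intervention: X = 2 if B >= -2 else 3  [with B=1]  = 2; E = -3B + X - 4  [with B=1, X=2]  = -5; C = min(E, X) + 3  [with E=-5, X=2]  = -2.
Change = -10 − (-2) = -8.

-8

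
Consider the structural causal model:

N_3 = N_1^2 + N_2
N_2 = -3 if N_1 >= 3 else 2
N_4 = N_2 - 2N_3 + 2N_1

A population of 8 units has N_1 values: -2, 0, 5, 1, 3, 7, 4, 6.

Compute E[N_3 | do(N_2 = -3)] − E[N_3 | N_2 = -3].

do(N_2=-3) breaks N_2's dependence on N_1. With N_2=-3 fixed, N_3 across the units is 1, -3, 22, -2, 6, 46, 13, 33, mean 14.5.
E[N_3|N_2=-3] averages over only the 5 units with N_2=-3 (N_1 = 5, 3, 7, 4, 6): N_3 = 22, 6, 46, 13, 33, mean 24.
Difference = 14.5 − 24 = -9.5.

-9.5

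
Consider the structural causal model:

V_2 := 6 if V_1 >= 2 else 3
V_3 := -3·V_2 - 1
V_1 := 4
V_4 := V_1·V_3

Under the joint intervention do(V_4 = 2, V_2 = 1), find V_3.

-4

Setting V_4 = 2, V_2 = 1 by intervention discards those variables' equations.
V_3 = -3·V_2 - 1  [with V_2=1]  = -4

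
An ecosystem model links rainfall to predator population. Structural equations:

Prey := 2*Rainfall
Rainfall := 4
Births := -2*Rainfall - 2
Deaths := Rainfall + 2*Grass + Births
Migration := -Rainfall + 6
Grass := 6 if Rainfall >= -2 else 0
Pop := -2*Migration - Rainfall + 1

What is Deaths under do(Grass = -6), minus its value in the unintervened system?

do(Grass=-6) replaces the equation Grass := 6 if Rainfall >= -2 else 0 with the constant Grass = -6.
Births = -2*Rainfall - 2  [with Rainfall=4]  = -10
Deaths = Rainfall + 2*Grass + Births  [with Rainfall=4, Grass=-6, Births=-10]  = -18
Without intervention: Grass = 6 if Rainfall >= -2 else 0  [with Rainfall=4]  = 6; Births = -2*Rainfall - 2  [with Rainfall=4]  = -10; Deaths = Rainfall + 2*Grass + Births  [with Rainfall=4, Grass=6, Births=-10]  = 6.
Change = -18 − 6 = -24.

-24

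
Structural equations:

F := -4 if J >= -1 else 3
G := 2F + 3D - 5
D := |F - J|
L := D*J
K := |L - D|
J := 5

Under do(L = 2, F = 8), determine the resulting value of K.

1

The joint intervention fixes L = 2, F = 8, removing each variable's own equation.
D = |F - J|  [with F=8, J=5]  = 3
K = |L - D|  [with L=2, D=3]  = 1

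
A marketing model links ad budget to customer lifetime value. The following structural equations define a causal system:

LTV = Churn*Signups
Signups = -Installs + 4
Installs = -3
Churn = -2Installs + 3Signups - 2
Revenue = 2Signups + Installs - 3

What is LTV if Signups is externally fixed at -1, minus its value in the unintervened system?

do(Signups=-1) replaces the equation Signups = -Installs + 4 with the constant Signups = -1.
Churn = -2Installs + 3Signups - 2  [with Installs=-3, Signups=-1]  = 1
LTV = Churn*Signups  [with Churn=1, Signups=-1]  = -1
Without intervention: Signups = -Installs + 4  [with Installs=-3]  = 7; Churn = -2Installs + 3Signups - 2  [with Installs=-3, Signups=7]  = 25; LTV = Churn*Signups  [with Churn=25, Signups=7]  = 175.
Change = -1 − 175 = -176.

-176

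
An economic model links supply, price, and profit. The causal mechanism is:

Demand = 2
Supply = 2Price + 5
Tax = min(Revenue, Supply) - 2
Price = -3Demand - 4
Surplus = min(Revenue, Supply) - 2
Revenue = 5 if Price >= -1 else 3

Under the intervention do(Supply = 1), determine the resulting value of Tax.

do(Supply=1) replaces the equation Supply = 2Price + 5 with the constant Supply = 1.
Price = -3Demand - 4  [with Demand=2]  = -10
Revenue = 5 if Price >= -1 else 3  [with Price=-10]  = 3
Tax = min(Revenue, Supply) - 2  [with Revenue=3, Supply=1]  = -1

-1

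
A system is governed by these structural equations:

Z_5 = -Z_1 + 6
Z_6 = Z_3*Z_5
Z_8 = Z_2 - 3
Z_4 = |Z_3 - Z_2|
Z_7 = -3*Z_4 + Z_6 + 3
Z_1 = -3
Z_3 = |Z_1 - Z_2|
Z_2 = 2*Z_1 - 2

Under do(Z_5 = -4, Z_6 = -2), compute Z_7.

Under do(Z_5 = -4, Z_6 = -2), each intervened variable's structural equation is replaced by its fixed value.
Z_2 = 2*Z_1 - 2  [with Z_1=-3]  = -8
Z_3 = |Z_1 - Z_2|  [with Z_1=-3, Z_2=-8]  = 5
Z_4 = |Z_3 - Z_2|  [with Z_3=5, Z_2=-8]  = 13
Z_7 = -3*Z_4 + Z_6 + 3  [with Z_4=13, Z_6=-2]  = -38

-38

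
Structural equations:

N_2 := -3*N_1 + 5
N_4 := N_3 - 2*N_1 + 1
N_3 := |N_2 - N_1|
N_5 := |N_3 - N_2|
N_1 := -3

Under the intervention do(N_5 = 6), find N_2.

14

Under do(N_5=6), the mechanism N_5 := |N_3 - N_2| is discarded; N_5 is fixed at 6.
No directed path runs from N_5 to N_2, so N_2 keeps its natural value.
N_2 = -3*N_1 + 5  [with N_1=-3]  = 14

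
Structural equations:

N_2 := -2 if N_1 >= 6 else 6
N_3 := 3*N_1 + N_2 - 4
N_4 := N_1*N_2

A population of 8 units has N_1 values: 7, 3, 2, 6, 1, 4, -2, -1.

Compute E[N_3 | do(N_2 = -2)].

The intervention sets N_2=-2 in all 8 units regardless of N_1. Recomputing N_3 per unit gives 15, 3, 0, 12, -3, 6, -12, -9; average 1.5.

1.5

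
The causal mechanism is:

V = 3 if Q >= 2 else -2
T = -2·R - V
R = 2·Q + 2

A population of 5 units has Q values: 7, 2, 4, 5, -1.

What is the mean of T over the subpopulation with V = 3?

-25

E[T|V=3] averages over only the 4 units with V=3 (Q = 7, 2, 4, 5): T = -35, -15, -23, -27, mean -25.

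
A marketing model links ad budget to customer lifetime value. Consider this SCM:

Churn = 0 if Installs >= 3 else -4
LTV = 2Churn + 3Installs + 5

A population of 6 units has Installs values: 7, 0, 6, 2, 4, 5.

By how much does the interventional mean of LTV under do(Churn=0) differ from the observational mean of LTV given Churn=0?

-4.5

Every unit gets Churn=0 under the intervention. LTV values become 26, 5, 23, 11, 17, 20; E[LTV|do(Churn=0)] = 17.
Conditioning on Churn=0 selects the 4 unit(s) with Installs ∈ {7, 6, 4, 5}. Their LTV values: 26, 23, 17, 20. Mean = 21.5.
Difference = 17 − 21.5 = -4.5.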